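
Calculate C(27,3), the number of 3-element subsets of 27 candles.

C(27,3) = 27!/(3! x 24!).

Final answer: \binom{27}{3} = 2925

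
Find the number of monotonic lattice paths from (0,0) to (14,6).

Each path has 14 right steps and 6 up steps in some order (20 steps total).
Choose which 6 of the 20 steps are up: C(20,6).

Final answer: C(20,6) = 38760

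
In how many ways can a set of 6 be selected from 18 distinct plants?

C(18,6) = 18!/(6! x (18-6)!).

Final answer: C(18,6) = 18564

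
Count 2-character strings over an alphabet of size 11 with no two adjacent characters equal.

First character: 11 choices. Each subsequent: 10 choices (must differ from the previous one).
Total: 11 x 10^1.

Final answer: 11 x 10^{1} = 110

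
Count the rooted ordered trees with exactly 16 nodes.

This is counted by the nth Catalan number C_n. Here n = 16 - 1 = 15.
C_n = C(2n,n)/(n+1), so C_{15} = C(30,15)/16 = 155117520/16.

Final answer: C_{15} = 9694845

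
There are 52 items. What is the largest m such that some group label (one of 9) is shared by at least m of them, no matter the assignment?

There are 9 possible values for group label (one of 9). With 52 items and 9 categories, by pigeonhole: ceiling(52/9).

Final answer: 6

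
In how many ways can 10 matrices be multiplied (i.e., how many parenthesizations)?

The structures are counted by the Catalan number C_n. Here n = 10 - 1 = 9.
C_n = (2n)!/(n!(n+1)!), so C_{9} = 18!/(9! x 10!) = C(18,9)/10 = 48620/10.

Final answer: C_{9} = 4862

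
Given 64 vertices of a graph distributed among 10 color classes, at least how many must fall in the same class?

By pigeonhole with 64 objects and 10 categories: ceiling(64/10).

Final answer: 7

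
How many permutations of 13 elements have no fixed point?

Derangements satisfy D(n) = (n-1)(D(n-1) + D(n-2)), starting from D(0)=1, D(1)=0.
Building up: D(2)=1, D(3)=2, D(4)=9, D(5)=44, D(6)=265, D(7)=1854, D(8)=14833, D(9)=133496, D(10)=1334961, D(11)=14684570, D(12)=176214841.
D(13) = 12 x (D(12) + D(11)) = 12 x (176214841 + 14684570).

Final answer: D(13) = 2290792932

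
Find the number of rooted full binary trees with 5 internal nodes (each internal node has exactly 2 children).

The structures are counted by the Catalan number C_n. Here n = 5.
Using C_0 = 1 and C_(k+1) = C_k x 2(2k+1)/(k+2), build up term by term: C_1=1, C_2=2, C_3=5, C_4=14, C_5=42.

Final answer: C_{5} = 42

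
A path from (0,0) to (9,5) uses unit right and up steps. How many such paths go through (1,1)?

Paths (0,0)->(1,1): C(2,1) = 2.
Paths (1,1)->(9,5): C(12,4) = 495.
By multiplication principle: 2 x 495.

Final answer: 990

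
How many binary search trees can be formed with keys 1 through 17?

This is counted by the nth Catalan number C_n. Here n = 17.
C_n = C(2n,n) - C(2n,n+1), so C_{17} = C(34,17) - C(34,18) = 2333606220 - 2203961430.

Final answer: C_{17} = 129644790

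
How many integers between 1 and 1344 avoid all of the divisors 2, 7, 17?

|div by 2|=672, |div by 7|=192, |div by 17|=79.
|div by 2&7|=96, |div by 2&17|=39, |div by 7&17|=11, |div by all|=5.
By inclusion-exclusion, divisible by at least one: 672+192+79-96-39-11+5 = 802.
Not divisible by any: 1344 - 802.

Final answer: 542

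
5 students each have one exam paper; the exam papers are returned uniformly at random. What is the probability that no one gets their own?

Derangements satisfy D(n) = (n-1)(D(n-1) + D(n-2)), starting from D(0)=1, D(1)=0.
Building up: D(2)=1, D(3)=2, D(4)=9, D(5)=44.
Total arrangements: 5! = 120.
Probability = D(5)/5! = 11/30.

Final answer: D(5)/5! = 44/120 = 0.366667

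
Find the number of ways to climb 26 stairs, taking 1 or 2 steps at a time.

Condition on the final move: it is a 1-step (f(n-1) ways to get there) or a 2-step (f(n-2) ways), so f(n) = f(n-1) + f(n-2), with f(1)=1, f(2)=2.
Building up term by term: f(1)=1, f(2)=2, f(3)=3, f(4)=5, f(5)=8, f(6)=13, f(7)=21, f(8)=34, f(9)=55, f(10)=89, f(11)=144, f(12)=233, f(13)=377, f(14)=610, f(15)=987, f(16)=1597, f(17)=2584, f(18)=4181, f(19)=6765, f(20)=10946, f(21)=17711, f(22)=28657, f(23)=46368, f(24)=75025, f(25)=121393, f(26)=196418.

Final answer: 196418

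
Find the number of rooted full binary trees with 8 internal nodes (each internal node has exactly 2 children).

The structures are counted by the Catalan number C_n. Here n = 8.
C_n = C(2n,n) - C(2n,n+1), so C_{8} = C(16,8) - C(16,9) = 12870 - 11440.

Final answer: C_{8} = 1430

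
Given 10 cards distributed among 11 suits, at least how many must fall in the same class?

By pigeonhole with 10 objects and 11 categories: ceiling(10/11).

Final answer: 1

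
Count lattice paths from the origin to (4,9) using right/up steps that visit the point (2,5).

Paths (0,0)->(2,5): C(7,5) = 21.
Paths (2,5)->(4,9): C(6,4) = 15.
By multiplication principle: 21 x 15.

Final answer: 315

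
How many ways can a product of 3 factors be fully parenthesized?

This is a standard Catalan-number count: the answer is C_n. Here n = 3 - 1 = 2.
C_n = (2n)!/(n!(n+1)!), so C_{2} = 4!/(2! x 3!) = C(4,2)/3 = 6/3.

Final answer: C_{2} = 2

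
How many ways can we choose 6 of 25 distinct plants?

C(25,6) = 25!/(6! x 19!).

Final answer: \binom{25}{6} = 177100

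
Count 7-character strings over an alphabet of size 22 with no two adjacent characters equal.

First character: 22 choices. Each subsequent: 21 choices (must differ from the previous one).
Total: 22 x 21^6.

Final answer: 22 x 21^{6} = 1886854662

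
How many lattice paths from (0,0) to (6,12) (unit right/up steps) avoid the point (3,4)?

Total paths to (6,12): C(18,12) = 18564.
Paths through (3,4): C(7,4) x C(11,8) = 5775.
Avoiding (3,4): 18564 - 5775.

Final answer: 12789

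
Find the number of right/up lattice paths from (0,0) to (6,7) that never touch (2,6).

Total paths to (6,7): C(13,7) = 1716.
Paths through (2,6): C(8,6) x C(5,1) = 140.
Avoiding (2,6): 1716 - 140.

Final answer: 1576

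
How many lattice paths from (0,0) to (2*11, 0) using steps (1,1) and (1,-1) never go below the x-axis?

Total monotonic paths to (11,11): C(22,11) = 705432.
By the reflection principle, paths that go above the diagonal number C(22,12) = 646646.
Valid Dyck paths: 705432 - 646646.
(This is the Catalan number C_{11}.)

Final answer: C_{11} = 58786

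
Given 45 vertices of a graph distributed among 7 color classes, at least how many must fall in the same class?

By pigeonhole with 45 objects and 7 categories: ceiling(45/7).

Final answer: 7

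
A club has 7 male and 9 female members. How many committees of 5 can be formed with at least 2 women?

Sum over valid woman counts:
C(9,2)C(7,3) = 1260
C(9,3)C(7,2) = 1764
C(9,4)C(7,1) = 882
C(9,5)C(7,0) = 126
Total: 1260 + 1764 + 882 + 126.

Final answer: 4032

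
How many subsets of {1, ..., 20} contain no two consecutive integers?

Let a(n) count such subsets of {1, ..., n}. Either n is excluded (a(n-1) ways) or n is included, forcing n-1 out (a(n-2) ways), so a(n) = a(n-1) + a(n-2) with a(1)=2, a(2)=3.
Building up term by term: a(1)=2, a(2)=3, a(3)=5, a(4)=8, a(5)=13, a(6)=21, a(7)=34, a(8)=55, a(9)=89, a(10)=144, a(11)=233, a(12)=377, a(13)=610, a(14)=987, a(15)=1597, a(16)=2584, a(17)=4181, a(18)=6765, a(19)=10946, a(20)=17711.

Final answer: 17711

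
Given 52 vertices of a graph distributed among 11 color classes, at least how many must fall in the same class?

By pigeonhole with 52 objects and 11 categories: ceiling(52/11).

Final answer: 5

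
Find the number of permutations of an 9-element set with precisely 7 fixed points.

Choose which 7 elements are fixed: C(9,7) = 36.
Derange the remaining 2 using D(j) = (j-1)(D(j-1) + D(j-2)), D(0)=1, D(1)=0: D(2)=1.
Total: 36 x 1.

Final answer: C(9,7) D(2) = 36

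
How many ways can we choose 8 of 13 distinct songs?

C(13,8) = 13!/(8! x (13-8)!).

Final answer: C(13,8) = 1287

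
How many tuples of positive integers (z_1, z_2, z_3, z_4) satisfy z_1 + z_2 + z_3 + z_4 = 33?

Substitute z'_i = z_i - 1 (so z'_i >= 0). Then sum z'_i = 33 - 4 = 29.
Stars and bars: C(29+4-1, 4-1) = C(32,3).

Final answer: C(32,3) = 4960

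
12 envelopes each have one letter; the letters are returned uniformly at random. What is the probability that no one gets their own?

Use the recurrence D(n) = (n-1)(D(n-1) + D(n-2)) with D(0)=1, D(1)=0.
Building up: D(2)=1, D(3)=2, D(4)=9, D(5)=44, D(6)=265, D(7)=1854, D(8)=14833, D(9)=133496, D(10)=1334961, D(11)=14684570, D(12)=176214841.
Total arrangements: 12! = 479001600.
Probability = D(12)/12! = 16019531/43545600.

Final answer: D(12)/12! = 176214841/479001600 = 0.367879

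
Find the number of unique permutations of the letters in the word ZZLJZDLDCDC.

Letters (C:2, D:3, J:1, L:2, Z:3). Total letters: 11.
Permutations = 11!/(3! x 3! x 2! x 2!).

Final answer: 277200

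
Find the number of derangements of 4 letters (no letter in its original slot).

Use the recurrence D(n) = (n-1)(D(n-1) + D(n-2)) with D(0)=1, D(1)=0.
D(2) = 1 x (0 + 1) = 1
D(3) = 2 x (1 + 0) = 2
D(4) = 3 x (D(3) + D(2)) = 3 x (2 + 1)

Final answer: D(4) = 9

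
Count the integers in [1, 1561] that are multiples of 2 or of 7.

Multiples of 2: 780. Multiples of 7: 223. Of both (lcm=14): 111.
By inclusion-exclusion: 780 + 223 - 111.

Final answer: 892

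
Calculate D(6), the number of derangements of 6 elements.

Derangements satisfy D(n) = (n-1)(D(n-1) + D(n-2)), starting from D(0)=1, D(1)=0.
Building up: D(2)=1, D(3)=2, D(4)=9, D(5)=44.
D(6) = 5 x (D(5) + D(4)) = 5 x (44 + 9).

Final answer: D(6) = 265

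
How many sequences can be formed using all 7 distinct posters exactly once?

The number of ways to arrange 7 distinct objects is 7!.

Final answer: 7! = 5040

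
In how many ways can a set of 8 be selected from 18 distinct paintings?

C(18,8) = 18!/(8! x 10!).

Final answer: \binom{18}{8} = 43758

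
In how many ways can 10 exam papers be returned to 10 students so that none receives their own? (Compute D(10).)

Use the recurrence D(n) = (n-1)(D(n-1) + D(n-2)) with D(0)=1, D(1)=0.
D(2) = 1 x (0 + 1) = 1
D(3) = 2 x (1 + 0) = 2
D(4) = 3 x (2 + 1) = 9
D(5) = 4 x (9 + 2) = 44
D(6) = 5 x (44 + 9) = 265
D(7) = 6 x (265 + 44) = 1854
D(8) = 7 x (1854 + 265) = 14833
D(9) = 8 x (14833 + 1854) = 133496
D(10) = 9 x (D(9) + D(8)) = 9 x (133496 + 14833)

Final answer: D(10) = 1334961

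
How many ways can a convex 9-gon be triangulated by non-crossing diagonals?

The structures are counted by the Catalan number C_n. Here n = 9 - 2 = 7.
C_n = C(2n,n) - C(2n,n+1), so C_{7} = C(14,7) - C(14,8) = 3432 - 3003.

Final answer: C_{7} = 429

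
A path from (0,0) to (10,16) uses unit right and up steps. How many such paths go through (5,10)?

Paths (0,0)->(5,10): C(15,10) = 3003.
Paths (5,10)->(10,16): C(11,6) = 462.
By multiplication principle: 3003 x 462.

Final answer: 1387386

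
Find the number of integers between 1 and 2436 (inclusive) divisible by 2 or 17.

Multiples of 2: 1218. Multiples of 17: 143. Of both (lcm=34): 71.
By inclusion-exclusion: 1218 + 143 - 71.

Final answer: 1290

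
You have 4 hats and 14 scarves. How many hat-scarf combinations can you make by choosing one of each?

By the multiplication principle: 4 x 14.

Final answer: 56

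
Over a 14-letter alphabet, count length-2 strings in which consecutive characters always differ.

Let g(n) count such strings. g(1) = 14, and each valid string of length n-1 extends in 13 ways (any symbol but the last), so g(n) = 13 g(n-1).
Total: g(2) = 14 x 13^1.

Final answer: 14 x 13^{1} = 182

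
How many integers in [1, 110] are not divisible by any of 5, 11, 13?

|div by 5|=22, |div by 11|=10, |div by 13|=8.
|div by 5&11|=2, |div by 5&13|=1, |div by 11&13|=0, |div by all|=0.
By inclusion-exclusion, divisible by at least one: 22+10+8-2-1-0+0 = 37.
Not divisible by any: 110 - 37.

Final answer: 73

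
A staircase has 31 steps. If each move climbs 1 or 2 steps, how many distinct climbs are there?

Let f(n) count the ways. The last step is size 1 or 2, so f(n) = f(n-1) + f(n-2) with f(1)=1, f(2)=2.
Iterating the recurrence: f(1)=1, f(2)=2, f(3)=3, f(4)=5, f(5)=8, f(6)=13, f(7)=21, f(8)=34, f(9)=55, f(10)=89, f(11)=144, f(12)=233, f(13)=377, f(14)=610, f(15)=987, f(16)=1597, f(17)=2584, f(18)=4181, f(19)=6765, f(20)=10946, f(21)=17711, f(22)=28657, f(23)=46368, f(24)=75025, f(25)=121393, f(26)=196418, f(27)=317811, f(28)=514229, f(29)=832040, f(30)=1346269, f(31)=2178309.

Final answer: 2178309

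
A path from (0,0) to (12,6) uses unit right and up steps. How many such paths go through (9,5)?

Paths (0,0)->(9,5): C(14,5) = 2002.
Paths (9,5)->(12,6): C(4,1) = 4.
By multiplication principle: 2002 x 4.

Final answer: 8008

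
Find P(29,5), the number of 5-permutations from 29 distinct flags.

P(29,5) = 29!/(29-5)! = 29!/24!.

Final answer: P(29,5) = 14250600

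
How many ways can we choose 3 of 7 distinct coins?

C(7,3) = 7!/(3! x (7-3)!).

Final answer: C(7,3) = 35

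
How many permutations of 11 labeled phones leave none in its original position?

Use the recurrence D(n) = (n-1)(D(n-1) + D(n-2)) with D(0)=1, D(1)=0.
D(2) = 1 x (0 + 1) = 1
D(3) = 2 x (1 + 0) = 2
D(4) = 3 x (2 + 1) = 9
D(5) = 4 x (9 + 2) = 44
D(6) = 5 x (44 + 9) = 265
D(7) = 6 x (265 + 44) = 1854
D(8) = 7 x (1854 + 265) = 14833
D(9) = 8 x (14833 + 1854) = 133496
D(10) = 9 x (133496 + 14833) = 1334961
D(11) = 10 x (D(10) + D(9)) = 10 x (1334961 + 133496)

Final answer: D(11) = 14684570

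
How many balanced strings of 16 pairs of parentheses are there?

This is counted by the nth Catalan number C_n. Here n = 16 (pairs).
C_n = C(2n,n)/(n+1), so C_{16} = C(32,16)/17 = 601080390/17.

Final answer: C_{16} = 35357670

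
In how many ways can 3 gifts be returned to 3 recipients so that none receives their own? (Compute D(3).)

Use the recurrence D(n) = (n-1)(D(n-1) + D(n-2)) with D(0)=1, D(1)=0.
D(2) = 1 x (0 + 1) = 1
D(3) = 2 x (D(2) + D(1)) = 2 x (1 + 0)

Final answer: D(3) = 2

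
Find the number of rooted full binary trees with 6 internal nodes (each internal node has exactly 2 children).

The structures are counted by the Catalan number C_n. Here n = 6.
Using C_0 = 1 and C_(k+1) = C_k x 2(2k+1)/(k+2), build up term by term: C_1=1, C_2=2, C_3=5, C_4=14, C_5=42, C_6=132.

Final answer: C_{6} = 132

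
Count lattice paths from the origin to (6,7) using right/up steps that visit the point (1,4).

Paths (0,0)->(1,4): C(5,4) = 5.
Paths (1,4)->(6,7): C(8,3) = 56.
By multiplication principle: 5 x 56.

Final answer: 280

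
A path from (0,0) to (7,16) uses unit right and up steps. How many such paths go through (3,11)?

Paths (0,0)->(3,11): C(14,11) = 364.
Paths (3,11)->(7,16): C(9,5) = 126.
By multiplication principle: 364 x 126.

Final answer: 45864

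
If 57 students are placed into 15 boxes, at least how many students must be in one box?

By the pigeonhole principle: ceiling(57/15).

Final answer: 4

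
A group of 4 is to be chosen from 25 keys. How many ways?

C(25,4) = 25!/(4! x (25-4)!).

Final answer: C(25,4) = 12650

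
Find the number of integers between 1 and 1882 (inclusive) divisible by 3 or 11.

Multiples of 3: 627. Multiples of 11: 171. Of both (lcm=33): 57.
By inclusion-exclusion: 627 + 171 - 57.

Final answer: 741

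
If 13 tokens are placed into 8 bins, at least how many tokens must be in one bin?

By the pigeonhole principle: ceiling(13/8).

Final answer: 2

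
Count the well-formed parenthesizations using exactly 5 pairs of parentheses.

This is counted by the nth Catalan number C_n. Here n = 5 (pairs).
C_n = C(2n,n) - C(2n,n+1), so C_{5} = C(10,5) - C(10,6) = 252 - 210.

Final answer: C_{5} = 42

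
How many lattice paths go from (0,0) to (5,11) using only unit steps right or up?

Each path has 5 right steps and 11 up steps in some order (16 steps total).
Choose which 11 of the 16 steps are up: C(16,11).

Final answer: C(16,11) = 4368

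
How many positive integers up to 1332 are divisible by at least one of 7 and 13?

Multiples of 7: 190. Multiples of 13: 102. Of both (lcm=91): 14.
By inclusion-exclusion: 190 + 102 - 14.

Final answer: 278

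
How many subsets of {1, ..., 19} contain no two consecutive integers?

Condition on whether n belongs to the subset: if not, any valid subset of {1, ..., n-1} works (a(n-1)); if so, n-1 is excluded and the rest is a valid subset of {1, ..., n-2} (a(n-2)). Hence a(n) = a(n-1) + a(n-2), a(1)=2, a(2)=3.
Iterating the recurrence: a(1)=2, a(2)=3, a(3)=5, a(4)=8, a(5)=13, a(6)=21, a(7)=34, a(8)=55, a(9)=89, a(10)=144, a(11)=233, a(12)=377, a(13)=610, a(14)=987, a(15)=1597, a(16)=2584, a(17)=4181, a(18)=6765, a(19)=10946.

Final answer: 10946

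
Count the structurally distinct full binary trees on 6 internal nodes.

This is a standard Catalan-number count: the answer is C_n. Here n = 6.
C_n = C(2n,n) - C(2n,n+1), so C_{6} = C(12,6) - C(12,7) = 924 - 792.

Final answer: C_{6} = 132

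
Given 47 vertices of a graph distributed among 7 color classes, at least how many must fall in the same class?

By pigeonhole with 47 objects and 7 categories: ceiling(47/7).

Final answer: 7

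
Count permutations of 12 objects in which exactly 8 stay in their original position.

Choose which 8 elements are fixed: C(12,8) = 495.
Derange the remaining 4 using D(j) = (j-1)(D(j-1) + D(j-2)), D(0)=1, D(1)=0: D(2)=1, D(3)=2, D(4)=9.
Total: 495 x 9.

Final answer: C(12,8) D(4) = 4455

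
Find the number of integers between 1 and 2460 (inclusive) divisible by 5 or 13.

Multiples of 5: 492. Multiples of 13: 189. Of both (lcm=65): 37.
By inclusion-exclusion: 492 + 189 - 37.

Final answer: 644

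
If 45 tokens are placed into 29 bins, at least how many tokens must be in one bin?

By the pigeonhole principle: ceiling(45/29).

Final answer: 2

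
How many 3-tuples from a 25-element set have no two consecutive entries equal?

Let g(n) count such strings. g(1) = 25, and each valid string of length n-1 extends in 24 ways (any symbol but the last), so g(n) = 24 g(n-1).
Total: g(3) = 25 x 24^2.

Final answer: 25 x 24^{2} = 14400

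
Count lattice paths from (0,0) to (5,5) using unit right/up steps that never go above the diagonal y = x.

Total monotonic paths to (5,5): C(10,5) = 252.
By the reflection principle, paths that go above the diagonal number C(10,6) = 210.
Valid Dyck paths: 252 - 210.
(These counts are the Catalan numbers.)

Final answer: C_{5} = 42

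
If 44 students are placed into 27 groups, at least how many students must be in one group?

By the pigeonhole principle: ceiling(44/27).

Final answer: 2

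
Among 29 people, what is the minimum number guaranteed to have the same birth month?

There are 12 possible values for birth month. With 29 people and 12 categories, by pigeonhole: ceiling(29/12).

Final answer: 3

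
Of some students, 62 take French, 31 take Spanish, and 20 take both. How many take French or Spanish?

|A union B| = |A| + |B| - |A intersect B| = 62 + 31 - 20.

Final answer: 73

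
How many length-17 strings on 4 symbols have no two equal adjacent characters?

First character: 4 choices. Each subsequent: 3 choices (must differ from the previous one).
Total: 4 x 3^16.

Final answer: 4 x 3^{16} = 172186884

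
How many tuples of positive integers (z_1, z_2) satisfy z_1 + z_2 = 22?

Substitute z'_i = z_i - 1 (so z'_i >= 0). Then sum z'_i = 22 - 2 = 20.
Stars and bars: C(20+2-1, 2-1) = C(21,1).

Final answer: C(21,1) = 21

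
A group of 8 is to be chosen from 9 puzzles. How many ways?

C(9,8) = 9!/(8! x 1!).

Final answer: \binom{9}{8} = 9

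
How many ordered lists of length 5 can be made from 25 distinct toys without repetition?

P(25,5) = 25!/(25-5)! = 25!/20!.

Final answer: P(25,5) = 6375600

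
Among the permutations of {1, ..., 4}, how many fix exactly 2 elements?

Choose which 2 elements are fixed: C(4,2) = 6.
Derange the remaining 2 using D(j) = (j-1)(D(j-1) + D(j-2)), D(0)=1, D(1)=0: D(2)=1.
Total: 6 x 1.

Final answer: C(4,2) D(2) = 6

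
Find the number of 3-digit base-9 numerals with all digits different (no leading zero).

First digit: 8 (nonzero). Second: 8 (not first). Third: 7, etc.
Total: 8 x 8 x 7.

Final answer: 448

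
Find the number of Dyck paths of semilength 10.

Total monotonic paths to (10,10): C(20,10) = 184756.
Paths that cross above y=x (reflection bijection): C(20,11) = 167960.
Valid Dyck paths: 184756 - 167960.
(Equivalently, C_{10} = C(20,10)/11 = 184756/11.)

Final answer: C_{10} = 16796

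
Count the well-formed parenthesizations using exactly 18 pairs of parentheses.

This is counted by the nth Catalan number C_n. Here n = 18 (pairs).
C_n = C(2n,n)/(n+1), so C_{18} = C(36,18)/19 = 9075135300/19.

Final answer: C_{18} = 477638700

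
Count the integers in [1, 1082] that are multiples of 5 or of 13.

Multiples of 5: 216. Multiples of 13: 83. Of both (lcm=65): 16.
By inclusion-exclusion: 216 + 83 - 16.

Final answer: 283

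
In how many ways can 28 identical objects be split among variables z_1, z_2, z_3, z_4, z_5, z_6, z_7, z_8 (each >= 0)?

Stars and bars with 28 stars and 7 bars:
C(28+8-1, 8-1) = C(35,7).

Final answer: C(35,7) = 6724520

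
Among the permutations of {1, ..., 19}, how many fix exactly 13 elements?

Choose which 13 elements are fixed: C(19,13) = 27132.
Derange the remaining 6 using D(j) = (j-1)(D(j-1) + D(j-2)), D(0)=1, D(1)=0: D(2)=1, D(3)=2, D(4)=9, D(5)=44, D(6)=265.
Total: 27132 x 265.

Final answer: C(19,13) D(6) = 7189980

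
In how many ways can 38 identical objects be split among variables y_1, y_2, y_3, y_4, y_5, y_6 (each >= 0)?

Stars and bars with 38 stars and 5 bars:
C(38+6-1, 6-1) = C(43,5).

Final answer: C(43,5) = 962598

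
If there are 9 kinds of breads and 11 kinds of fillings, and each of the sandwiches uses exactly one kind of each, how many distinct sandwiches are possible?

By the multiplication principle: 9 x 11.

Final answer: 99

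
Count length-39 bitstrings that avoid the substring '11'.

Let a(n) count valid strings. If the last bit is 0 the prefix is any valid string of length n-1; if it is 1 the string must end in 01 with a valid prefix of length n-2. So a(n) = a(n-1) + a(n-2), a(1)=2, a(2)=3.
Building up term by term: a(1)=2, a(2)=3, a(3)=5, a(4)=8, a(5)=13, a(6)=21, a(7)=34, a(8)=55, a(9)=89, a(10)=144, a(11)=233, a(12)=377, a(13)=610, a(14)=987, a(15)=1597, a(16)=2584, a(17)=4181, a(18)=6765, a(19)=10946, a(20)=17711, a(21)=28657, a(22)=46368, a(23)=75025, a(24)=121393, a(25)=196418, a(26)=317811, a(27)=514229, a(28)=832040, a(29)=1346269, a(30)=2178309, a(31)=3524578, a(32)=5702887, a(33)=9227465, a(34)=14930352, a(35)=24157817, a(36)=39088169, a(37)=63245986, a(38)=102334155, a(39)=165580141.

Final answer: 165580141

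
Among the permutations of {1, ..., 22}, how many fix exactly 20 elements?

Choose which 20 elements are fixed: C(22,20) = 231.
Derange the remaining 2 using D(j) = (j-1)(D(j-1) + D(j-2)), D(0)=1, D(1)=0: D(2)=1.
Total: 231 x 1.

Final answer: C(22,20) D(2) = 231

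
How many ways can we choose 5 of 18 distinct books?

C(18,5) = 18!/(5! x (18-5)!).

Final answer: C(18,5) = 8568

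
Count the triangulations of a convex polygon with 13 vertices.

This is a standard Catalan-number count: the answer is C_n. Here n = 13 - 2 = 11.
C_n = C(2n,n)/(n+1), so C_{11} = C(22,11)/12 = 705432/12.

Final answer: C_{11} = 58786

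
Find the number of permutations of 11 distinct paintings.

The number of ways to arrange 11 distinct objects is 11!.

Final answer: 11! = 39916800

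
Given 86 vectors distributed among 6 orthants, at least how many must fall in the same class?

By pigeonhole with 86 objects and 6 categories: ceiling(86/6).

Final answer: 15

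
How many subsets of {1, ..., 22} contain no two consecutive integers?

Condition on whether n belongs to the subset: if not, any valid subset of {1, ..., n-1} works (a(n-1)); if so, n-1 is excluded and the rest is a valid subset of {1, ..., n-2} (a(n-2)). Hence a(n) = a(n-1) + a(n-2), a(1)=2, a(2)=3.
Computing successive values: a(1)=2, a(2)=3, a(3)=5, a(4)=8, a(5)=13, a(6)=21, a(7)=34, a(8)=55, a(9)=89, a(10)=144, a(11)=233, a(12)=377, a(13)=610, a(14)=987, a(15)=1597, a(16)=2584, a(17)=4181, a(18)=6765, a(19)=10946, a(20)=17711, a(21)=28657, a(22)=46368.

Final answer: 46368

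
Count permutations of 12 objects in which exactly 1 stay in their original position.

Choose which 1 elements are fixed: C(12,1) = 12.
Derange the remaining 11 using D(j) = (j-1)(D(j-1) + D(j-2)), D(0)=1, D(1)=0: D(2)=1, D(3)=2, D(4)=9, D(5)=44, D(6)=265, D(7)=1854, D(8)=14833, D(9)=133496, D(10)=1334961, D(11)=14684570.
Total: 12 x 14684570.

Final answer: C(12,1) D(11) = 176214840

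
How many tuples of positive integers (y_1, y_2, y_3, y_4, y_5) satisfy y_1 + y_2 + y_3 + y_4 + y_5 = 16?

Substitute y'_i = y_i - 1 (so y'_i >= 0). Then sum y'_i = 16 - 5 = 11.
Stars and bars: C(11+5-1, 5-1) = C(15,4).

Final answer: C(15,4) = 1365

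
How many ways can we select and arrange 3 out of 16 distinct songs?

P(16,3) = 16!/(16-3)! = 16!/13!.

Final answer: P(16,3) = 3360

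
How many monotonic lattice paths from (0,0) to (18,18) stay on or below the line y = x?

Total monotonic paths to (18,18): C(36,18) = 9075135300.
A path is bad iff it touches y = x + 1; reflecting its initial segment maps bad paths bijectively onto all paths to (17,19), of which there are C(36,19) = 8597496600.
Valid Dyck paths: 9075135300 - 8597496600.
(Check: C(36,18) - C(36,19) = C(36,18)/19, the Catalan number C_{18}.)

Final answer: C_{18} = 477638700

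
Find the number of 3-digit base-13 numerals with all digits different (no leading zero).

The leading digit has 12 choices (anything but zero); the next has 12 (anything but the first), then 11, and so on, one fewer each time.
Total: 12 x 12 x 11.

Final answer: 1584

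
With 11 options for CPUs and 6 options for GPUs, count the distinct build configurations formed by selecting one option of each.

By the multiplication principle: 11 x 6.

Final answer: 66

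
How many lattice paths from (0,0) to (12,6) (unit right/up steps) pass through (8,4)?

Paths (0,0)->(8,4): C(12,4) = 495.
Paths (8,4)->(12,6): C(6,2) = 15.
By multiplication principle: 495 x 15.

Final answer: 7425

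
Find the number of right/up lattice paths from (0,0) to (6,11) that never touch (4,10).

Total paths to (6,11): C(17,11) = 12376.
Paths through (4,10): C(14,10) x C(3,1) = 3003.
Avoiding (4,10): 12376 - 3003.

Final answer: 9373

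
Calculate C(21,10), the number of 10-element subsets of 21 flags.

C(21,10) = 21!/(10! x 11!).

Final answer: \binom{21}{10} = 352716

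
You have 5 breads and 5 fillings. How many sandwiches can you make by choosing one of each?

By the multiplication principle: 5 x 5.

Final answer: 25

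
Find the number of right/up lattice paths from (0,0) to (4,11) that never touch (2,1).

Total paths to (4,11): C(15,11) = 1365.
Paths through (2,1): C(3,1) x C(12,10) = 198.
Avoiding (2,1): 1365 - 198.

Final answer: 1167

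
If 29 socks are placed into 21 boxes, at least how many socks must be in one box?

By the pigeonhole principle: ceiling(29/21).

Final answer: 2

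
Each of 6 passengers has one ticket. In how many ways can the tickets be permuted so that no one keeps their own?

Derangements satisfy D(n) = (n-1)(D(n-1) + D(n-2)), starting from D(0)=1, D(1)=0.
D(2) = 1 x (0 + 1) = 1
D(3) = 2 x (1 + 0) = 2
D(4) = 3 x (2 + 1) = 9
D(5) = 4 x (9 + 2) = 44
D(6) = 5 x (D(5) + D(4)) = 5 x (44 + 9)

Final answer: D(6) = 265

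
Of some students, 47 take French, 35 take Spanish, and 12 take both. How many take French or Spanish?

|A union B| = |A| + |B| - |A intersect B| = 47 + 35 - 12.

Final answer: 70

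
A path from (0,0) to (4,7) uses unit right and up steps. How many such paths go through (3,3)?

Paths (0,0)->(3,3): C(6,3) = 20.
Paths (3,3)->(4,7): C(5,4) = 5.
By multiplication principle: 20 x 5.

Final answer: 100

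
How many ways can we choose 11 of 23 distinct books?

C(23,11) = 23!/(11! x 12!).

Final answer: \binom{23}{11} = 1352078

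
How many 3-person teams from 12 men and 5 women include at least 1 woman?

Sum over valid woman counts:
C(5,1)C(12,2) = 330
C(5,2)C(12,1) = 120
C(5,3)C(12,0) = 10
Total: 330 + 120 + 10.

Final answer: 460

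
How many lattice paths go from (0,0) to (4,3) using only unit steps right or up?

Each path has 4 right steps and 3 up steps in some order (7 steps total).
Choose which 3 of the 7 steps are up: C(7,3).

Final answer: C(7,3) = 35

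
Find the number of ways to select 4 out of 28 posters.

C(28,4) = 28!/(4! x 24!).

Final answer: \binom{28}{4} = 20475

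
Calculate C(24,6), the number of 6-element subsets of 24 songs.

C(24,6) = 24!/(6! x 18!).

Final answer: \binom{24}{6} = 134596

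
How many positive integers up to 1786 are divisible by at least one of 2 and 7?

Multiples of 2: 893. Multiples of 7: 255. Of both (lcm=14): 127.
By inclusion-exclusion: 893 + 255 - 127.

Final answer: 1021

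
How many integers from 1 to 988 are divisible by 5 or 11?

Multiples of 5: 197. Multiples of 11: 89. Of both (lcm=55): 17.
By inclusion-exclusion: 197 + 89 - 17.

Final answer: 269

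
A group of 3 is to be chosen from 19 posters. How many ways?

C(19,3) = 19!/(3! x (19-3)!).

Final answer: C(19,3) = 969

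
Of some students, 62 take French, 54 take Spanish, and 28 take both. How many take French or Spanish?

|A union B| = |A| + |B| - |A intersect B| = 62 + 54 - 28.

Final answer: 88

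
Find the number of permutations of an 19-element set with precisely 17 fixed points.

Choose which 17 elements are fixed: C(19,17) = 171.
Derange the remaining 2 using D(j) = (j-1)(D(j-1) + D(j-2)), D(0)=1, D(1)=0: D(2)=1.
Total: 171 x 1.

Final answer: C(19,17) D(2) = 171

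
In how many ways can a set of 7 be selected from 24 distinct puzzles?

C(24,7) = 24!/(7! x (24-7)!).

Final answer: C(24,7) = 346104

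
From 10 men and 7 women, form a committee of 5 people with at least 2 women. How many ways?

Sum over valid woman counts:
C(7,2)C(10,3) = 2520
C(7,3)C(10,2) = 1575
C(7,4)C(10,1) = 350
C(7,5)C(10,0) = 21
Total: 2520 + 1575 + 350 + 21.

Final answer: 4466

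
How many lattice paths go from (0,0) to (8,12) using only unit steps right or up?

Each path has 8 right steps and 12 up steps in some order (20 steps total).
Choose which 12 of the 20 steps are up: C(20,12).

Final answer: C(20,12) = 125970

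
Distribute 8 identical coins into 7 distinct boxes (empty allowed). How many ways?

Stars and bars: C(n+k-1, k-1) = C(14,6).

Final answer: C(14,6) = 3003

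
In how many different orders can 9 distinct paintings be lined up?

The number of ways to arrange 9 distinct objects is 9!.

Final answer: 9! = 362880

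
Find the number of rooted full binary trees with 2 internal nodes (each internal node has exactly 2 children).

The structures are counted by the Catalan number C_n. Here n = 2.
C_n = C(2n,n)/(n+1), so C_{2} = C(4,2)/3 = 6/3.

Final answer: C_{2} = 2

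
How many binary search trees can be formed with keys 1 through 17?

This is a standard Catalan-number count: the answer is C_n. Here n = 17.
C_n = C(2n,n) - C(2n,n+1), so C_{17} = C(34,17) - C(34,18) = 2333606220 - 2203961430.

Final answer: C_{17} = 129644790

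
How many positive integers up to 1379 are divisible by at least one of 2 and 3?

Multiples of 2: 689. Multiples of 3: 459. Of both (lcm=6): 229.
By inclusion-exclusion: 689 + 459 - 229.

Final answer: 919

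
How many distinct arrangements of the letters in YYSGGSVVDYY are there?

Letters (D:1, G:2, S:2, V:2, Y:4). Total letters: 11.
Permutations = 11!/(4! x 2! x 2! x 2!).

Final answer: 207900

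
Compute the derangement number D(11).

Use the recurrence D(n) = (n-1)(D(n-1) + D(n-2)) with D(0)=1, D(1)=0.
Building up: D(2)=1, D(3)=2, D(4)=9, D(5)=44, D(6)=265, D(7)=1854, D(8)=14833, D(9)=133496, D(10)=1334961.
D(11) = 10 x (D(10) + D(9)) = 10 x (1334961 + 133496).

Final answer: D(11) = 14684570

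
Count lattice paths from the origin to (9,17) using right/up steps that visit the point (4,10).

Paths (0,0)->(4,10): C(14,10) = 1001.
Paths (4,10)->(9,17): C(12,7) = 792.
By multiplication principle: 1001 x 792.

Final answer: 792792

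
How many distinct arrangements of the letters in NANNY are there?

Letters (A:1, N:3, Y:1). Total letters: 5.
Permutations = 5!/(3!).

Final answer: 20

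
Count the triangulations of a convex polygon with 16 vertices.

This is counted by the nth Catalan number C_n. Here n = 16 - 2 = 14.
C_n = (2n)!/(n!(n+1)!), so C_{14} = 28!/(14! x 15!) = C(28,14)/15 = 40116600/15.

Final answer: C_{14} = 2674440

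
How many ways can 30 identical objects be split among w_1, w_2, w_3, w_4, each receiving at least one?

Substitute w'_i = w_i - 1 (so w'_i >= 0). Then sum w'_i = 30 - 4 = 26.
Stars and bars: C(26+4-1, 4-1) = C(29,3).

Final answer: C(29,3) = 3654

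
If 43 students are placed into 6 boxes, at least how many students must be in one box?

By the pigeonhole principle: ceiling(43/6).

Final answer: 8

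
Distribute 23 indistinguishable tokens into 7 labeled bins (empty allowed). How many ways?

Stars and bars: C(n+k-1, k-1) = C(29,6).

Final answer: C(29,6) = 475020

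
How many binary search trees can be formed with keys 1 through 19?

This is a standard Catalan-number count: the answer is C_n. Here n = 19.
C_n = C(2n,n)/(n+1), so C_{19} = C(38,19)/20 = 35345263800/20.

Final answer: C_{19} = 1767263190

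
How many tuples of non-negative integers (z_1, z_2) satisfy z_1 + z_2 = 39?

Stars and bars with 39 stars and 1 bars:
C(39+2-1, 2-1) = C(40,1).

Final answer: C(40,1) = 40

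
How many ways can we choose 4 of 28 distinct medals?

C(28,4) = 28!/(4! x 24!).

Final answer: \binom{28}{4} = 20475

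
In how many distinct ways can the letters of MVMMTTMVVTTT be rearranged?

Letters (M:4, T:5, V:3). Total letters: 12.
Permutations = 12!/(5! x 4! x 3!).

Final answer: 27720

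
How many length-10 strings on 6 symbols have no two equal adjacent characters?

Let g(n) count such strings. g(1) = 6, and each valid string of length n-1 extends in 5 ways (any symbol but the last), so g(n) = 5 g(n-1).
Total: g(10) = 6 x 5^9.

Final answer: 6 x 5^{9} = 11718750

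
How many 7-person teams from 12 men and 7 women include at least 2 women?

Sum over valid woman counts:
C(7,2)C(12,5) = 16632
C(7,3)C(12,4) = 17325
C(7,4)C(12,3) = 7700
C(7,5)C(12,2) = 1386
C(7,6)C(12,1) = 84
C(7,7)C(12,0) = 1
Total: 16632 + 17325 + 7700 + 1386 + 84 + 1.

Final answer: 43128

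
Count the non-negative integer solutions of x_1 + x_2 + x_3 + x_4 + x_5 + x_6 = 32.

Stars and bars with 32 stars and 5 bars:
C(32+6-1, 6-1) = C(37,5).

Final answer: C(37,5) = 435897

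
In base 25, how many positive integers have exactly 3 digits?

Leading digit: 24 options (nonzero). Other 2 digit(s): 25 options each.
Total: 24 x 25^2.

Final answer: 15000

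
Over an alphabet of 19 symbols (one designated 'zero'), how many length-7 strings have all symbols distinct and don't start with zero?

The leading digit has 18 choices (anything but zero); the next has 18 (anything but the first), then 17, and so on, one fewer each time.
Total: 18 x 18 x 17 x 16 x 15 x 14 x 13.

Final answer: 240589440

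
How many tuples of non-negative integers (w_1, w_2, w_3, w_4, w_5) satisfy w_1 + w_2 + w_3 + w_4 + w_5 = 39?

Stars and bars with 39 stars and 4 bars:
C(39+5-1, 5-1) = C(43,4).

Final answer: C(43,4) = 123410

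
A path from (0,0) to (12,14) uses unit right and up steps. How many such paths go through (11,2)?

Paths (0,0)->(11,2): C(13,2) = 78.
Paths (11,2)->(12,14): C(13,12) = 13.
By multiplication principle: 78 x 13.

Final answer: 1014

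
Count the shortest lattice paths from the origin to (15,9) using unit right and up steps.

Each path has 15 right steps and 9 up steps in some order (24 steps total).
Choose which 9 of the 24 steps are up: C(24,9).

Final answer: C(24,9) = 1307504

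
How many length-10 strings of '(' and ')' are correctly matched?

This is a standard Catalan-number count: the answer is C_n. Here n = 5 (pairs).
C_n = C(2n,n) - C(2n,n+1), so C_{5} = C(10,5) - C(10,6) = 252 - 210.

Final answer: C_{5} = 42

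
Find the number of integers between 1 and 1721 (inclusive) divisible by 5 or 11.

Multiples of 5: 344. Multiples of 11: 156. Of both (lcm=55): 31.
By inclusion-exclusion: 344 + 156 - 31.

Final answer: 469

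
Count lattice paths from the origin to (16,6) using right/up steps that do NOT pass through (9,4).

Total paths to (16,6): C(22,6) = 74613.
Paths through (9,4): C(13,4) x C(9,2) = 25740.
Avoiding (9,4): 74613 - 25740.

Final answer: 48873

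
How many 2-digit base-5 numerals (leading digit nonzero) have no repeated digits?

The leading digit has 4 choices (anything but zero); the next has 4 (anything but the first), then 3, and so on, one fewer each time.
Total: 4 x 4.

Final answer: 16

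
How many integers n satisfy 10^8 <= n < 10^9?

These are the integers in [10^8, 10^9), so the count is 10^9 - 10^8 = 9 x 10^8.

Final answer: 900000000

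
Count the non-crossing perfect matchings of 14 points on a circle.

The structures are counted by the Catalan number C_n. Here n = 14/2 = 7.
C_n = C(2n,n)/(n+1), so C_{7} = C(14,7)/8 = 3432/8.

Final answer: C_{7} = 429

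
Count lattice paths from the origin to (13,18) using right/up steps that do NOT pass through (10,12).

Total paths to (13,18): C(31,18) = 206253075.
Paths through (10,12): C(22,12) x C(9,6) = 54318264.
Avoiding (10,12): 206253075 - 54318264.

Final answer: 151934811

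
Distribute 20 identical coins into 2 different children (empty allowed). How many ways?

Stars and bars: C(n+k-1, k-1) = C(21,1).

Final answer: C(21,1) = 21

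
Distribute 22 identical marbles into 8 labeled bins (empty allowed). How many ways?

Stars and bars: C(n+k-1, k-1) = C(29,7).

Final answer: C(29,7) = 1560780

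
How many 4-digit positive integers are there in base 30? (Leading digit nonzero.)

In base 30, the leading digit has 29 choices (1..29); each of the remaining 3 digits has 30 choices.
Total: 29 x 30^3.

Final answer: 783000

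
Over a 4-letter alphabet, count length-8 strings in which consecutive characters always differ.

Let g(n) count such strings. g(1) = 4, and each valid string of length n-1 extends in 3 ways (any symbol but the last), so g(n) = 3 g(n-1).
Total: g(8) = 4 x 3^7.

Final answer: 4 x 3^{7} = 8748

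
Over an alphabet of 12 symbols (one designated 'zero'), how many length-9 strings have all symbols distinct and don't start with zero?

The leading digit has 11 choices (anything but zero); the next has 11 (anything but the first), then 10, and so on, one fewer each time.
Total: 11 x 11 x 10 x 9 x 8 x 7 x 6 x 5 x 4.

Final answer: 73180800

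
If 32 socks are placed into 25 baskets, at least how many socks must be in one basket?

By the pigeonhole principle: ceiling(32/25).

Final answer: 2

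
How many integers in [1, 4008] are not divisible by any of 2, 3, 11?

|div by 2|=2004, |div by 3|=1336, |div by 11|=364.
|div by 2&3|=668, |div by 2&11|=182, |div by 3&11|=121, |div by all|=60.
By inclusion-exclusion, divisible by at least one: 2004+1336+364-668-182-121+60 = 2793.
Not divisible by any: 4008 - 2793.

Final answer: 1215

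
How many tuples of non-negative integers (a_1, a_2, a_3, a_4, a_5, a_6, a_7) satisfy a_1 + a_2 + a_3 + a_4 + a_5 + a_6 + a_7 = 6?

Stars and bars with 6 stars and 6 bars:
C(6+7-1, 7-1) = C(12,6).

Final answer: C(12,6) = 924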